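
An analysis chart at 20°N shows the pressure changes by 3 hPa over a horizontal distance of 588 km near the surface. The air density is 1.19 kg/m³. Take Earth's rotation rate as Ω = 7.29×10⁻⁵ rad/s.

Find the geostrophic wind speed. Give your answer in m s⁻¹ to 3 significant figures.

Coriolis parameter at 20°N:
f = 2Ω sin φ = 2 × 7.29×10⁻⁵ × sin 20° = 4.99×10⁻⁵ s⁻¹
Pressure gradient: |∂P/∂n| = 300 Pa / 588000 m = 5.10×10⁻⁴ Pa/m
Geostrophic balance (pressure-gradient force = Coriolis force):
V_g = (1/(fρ)) |∂P/∂n| = 5.10×10⁻⁴ / (4.99×10⁻⁵ × 1.19) = 8.60 m/s

8.60 m s⁻¹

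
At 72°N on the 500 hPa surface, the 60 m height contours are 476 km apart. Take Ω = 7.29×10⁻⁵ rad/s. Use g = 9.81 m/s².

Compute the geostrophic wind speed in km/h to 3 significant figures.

Coriolis parameter at 72°N:
f = 2Ω sin φ = 2 × 7.29×10⁻⁵ × sin 72° = 1.39×10⁻⁴ s⁻¹
Height gradient: |∂Z/∂n| = 60 m / 476000 m = 1.26×10⁻⁴
On a pressure surface, geostrophic balance gives V_g = (g/f)|∂Z/∂n|:
V_g = 9.81 × 1.26×10⁻⁴ / 1.39×10⁻⁴ = 8.92 m/s
Converting: 8.92 m/s × 3.6 = 32.1 km/h

32.1 km/h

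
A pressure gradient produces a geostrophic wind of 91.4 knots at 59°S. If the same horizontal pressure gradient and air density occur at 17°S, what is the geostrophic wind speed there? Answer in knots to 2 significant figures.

270 knots

With the same pressure gradient and density, V_g ∝ 1/f ∝ 1/sin φ.
V₂ = V₁ · sin φ₁ / sin φ₂ = 91.4 × sin 59° / sin 17°
V₂ = 91.4 × 0.8572/0.2924 = 270 knots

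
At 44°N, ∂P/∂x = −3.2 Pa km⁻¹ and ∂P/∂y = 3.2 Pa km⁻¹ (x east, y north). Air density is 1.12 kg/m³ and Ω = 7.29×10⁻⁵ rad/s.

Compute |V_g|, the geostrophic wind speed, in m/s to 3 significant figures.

Coriolis parameter at 44°N:
f = 2Ω sin φ = 2 × 7.29×10⁻⁵ × sin 44° = 1.01×10⁻⁴ s⁻¹
Component geostrophic relations (x east, y north):
u_g = −(1/(fρ)) ∂P/∂y,  v_g = (1/(fρ)) ∂P/∂x
u_g = −(3.2×10⁻³)/(1.01×10⁻⁴ × 1.12) = −28.2 m/s;  v_g = (−3.2×10⁻³)/(1.01×10⁻⁴ × 1.12) = −28.2 m/s
|V_g| = √(u_g² + v_g²) = 39.9 m/s

39.9 m/s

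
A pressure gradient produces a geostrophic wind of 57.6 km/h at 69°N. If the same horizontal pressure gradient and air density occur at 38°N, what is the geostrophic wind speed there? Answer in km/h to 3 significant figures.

87.3 km/h

With the same pressure gradient and density, V_g ∝ 1/f ∝ 1/sin φ.
V₂ = V₁ · sin φ₁ / sin φ₂ = 57.6 × sin 69° / sin 38°
V₂ = 57.6 × 0.9336/0.6157 = 87.3 km/h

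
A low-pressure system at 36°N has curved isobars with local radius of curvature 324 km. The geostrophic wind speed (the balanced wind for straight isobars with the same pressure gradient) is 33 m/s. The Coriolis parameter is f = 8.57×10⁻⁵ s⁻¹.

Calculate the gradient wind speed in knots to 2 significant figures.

38 knots

Around a low, centrifugal force acts outward with Coriolis, so pressure-gradient force balances both:
(1/ρ)|∂P/∂n| = fV + V²/R  →  V² + fR·V − fR·V_g = 0
With fR = 8.57×10⁻⁵ × 324×10³ m = 27.8 m/s:
V = [−fR + √((fR)² + 4 fR V_g)]/2 = [−27.8 + √(27.8² + 4×27.8×33)]/2 = 19.4 m/s
Subgeostrophic (V < V_g = 33 m/s), as expected around a low.
Converting: 19.4 m/s × 1.944 = 38 knots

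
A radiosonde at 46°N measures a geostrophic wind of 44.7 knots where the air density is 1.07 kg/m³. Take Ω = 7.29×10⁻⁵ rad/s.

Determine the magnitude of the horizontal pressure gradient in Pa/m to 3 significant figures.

Coriolis parameter at 46°N:
f = 2Ω sin φ = 2 × 7.29×10⁻⁵ × sin 46° = 1.05×10⁻⁴ s⁻¹
Wind speed in SI: 44.7 knots = 23.0 m/s
Geostrophic balance rearranged: |∂P/∂n| = f ρ V_g
|∂P/∂n| = 1.05×10⁻⁴ × 1.07 × 23.0 = 2.58×10⁻³ Pa/m

2.58×10⁻³ Pa/m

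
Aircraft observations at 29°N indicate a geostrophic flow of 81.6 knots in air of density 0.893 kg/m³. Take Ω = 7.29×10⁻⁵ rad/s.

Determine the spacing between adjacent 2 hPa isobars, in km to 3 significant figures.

Coriolis parameter at 29°N:
f = 2Ω sin φ = 2 × 7.29×10⁻⁵ × sin 29° = 7.07×10⁻⁵ s⁻¹
Wind speed in SI: 81.6 knots = 42.0 m/s
Geostrophic balance rearranged: |∂P/∂n| = f ρ V_g
|∂P/∂n| = 7.07×10⁻⁵ × 0.893 × 42.0 = 2.65×10⁻³ Pa/m
Isobar spacing: Δn = ΔP/|∂P/∂n| = 200 Pa / 2.65×10⁻³ Pa/m = 75478 m ≈ 75.5 km

75.5 km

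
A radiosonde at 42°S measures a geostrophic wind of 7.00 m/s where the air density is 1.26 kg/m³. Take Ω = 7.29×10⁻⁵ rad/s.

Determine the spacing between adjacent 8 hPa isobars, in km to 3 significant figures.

930 km

Coriolis parameter at 42°S:
f = 2Ω sin φ = 2 × 7.29×10⁻⁵ × sin 42° = 9.76×10⁻⁵ s⁻¹
Geostrophic balance rearranged: |∂P/∂n| = f ρ V_g
|∂P/∂n| = 9.76×10⁻⁵ × 1.26 × 7.00 = 8.60×10⁻⁴ Pa/m
Isobar spacing: Δn = ΔP/|∂P/∂n| = 800 Pa / 8.60×10⁻⁴ Pa/m = 929722 m ≈ 930 km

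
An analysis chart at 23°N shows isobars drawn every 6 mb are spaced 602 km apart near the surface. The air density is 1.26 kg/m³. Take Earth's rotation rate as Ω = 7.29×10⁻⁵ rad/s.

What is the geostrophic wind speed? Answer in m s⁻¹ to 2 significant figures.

Coriolis parameter at 23°N:
f = 2Ω sin φ = 2 × 7.29×10⁻⁵ × sin 23° = 5.70×10⁻⁵ s⁻¹
Pressure gradient: |∂P/∂n| = 600 Pa / 602000 m = 9.97×10⁻⁴ Pa/m
Geostrophic balance (pressure-gradient force = Coriolis force):
V_g = (1/(fρ)) |∂P/∂n| = 9.97×10⁻⁴ / (5.70×10⁻⁵ × 1.26) = 13.9 m/s

14 m s⁻¹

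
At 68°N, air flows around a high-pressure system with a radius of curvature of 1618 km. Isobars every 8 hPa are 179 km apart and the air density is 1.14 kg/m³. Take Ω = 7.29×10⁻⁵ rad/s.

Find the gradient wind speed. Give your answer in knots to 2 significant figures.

67 knots

Coriolis parameter at 68°N:
f = 2Ω sin φ = 2 × 7.29×10⁻⁵ × sin 68° = 1.35×10⁻⁴ s⁻¹
Pressure gradient: |∂P/∂n| = 800 Pa / 179000 m = 4.47×10⁻³ Pa/m
Geostrophic speed: V_g = |∂P/∂n|/(fρ) = 4.47×10⁻³/(1.35×10⁻⁴ × 1.14) = 29.0 m/s
Around a high, pressure-gradient force acts outward with centrifugal, so Coriolis balances both:
fV = (1/ρ)|∂P/∂n| + V²/R  →  V² − fR·V + fR·V_g = 0
With fR = 1.35×10⁻⁴ × 1618×10³ m = 219 m/s:
V = [fR − √((fR)² − 4 fR V_g)]/2 = [219 − √(219² − 4×219×29)]/2 = 34.4 m/s
Supergeostrophic (V > V_g = 29 m/s), as expected around a high.
Converting: 34.4 m/s × 1.944 = 67 knots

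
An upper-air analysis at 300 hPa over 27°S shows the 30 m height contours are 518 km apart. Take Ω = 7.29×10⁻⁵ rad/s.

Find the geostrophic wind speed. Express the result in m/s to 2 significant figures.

8.6 m/s

Coriolis parameter at 27°S:
f = 2Ω sin φ = 2 × 7.29×10⁻⁵ × sin 27° = 6.62×10⁻⁵ s⁻¹
Height gradient: |∂Z/∂n| = 30 m / 518000 m = 5.79×10⁻⁵
On a pressure surface, geostrophic balance gives V_g = (g/f)|∂Z/∂n|:
V_g = 9.81 × 5.79×10⁻⁵ / 6.62×10⁻⁵ = 8.58 m/s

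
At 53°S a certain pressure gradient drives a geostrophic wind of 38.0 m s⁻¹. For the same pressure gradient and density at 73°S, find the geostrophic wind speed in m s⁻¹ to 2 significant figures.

With the same pressure gradient and density, V_g ∝ 1/f ∝ 1/sin φ.
V₂ = V₁ · sin φ₁ / sin φ₂ = 38.0 × sin 53° / sin 73°
V₂ = 38.0 × 0.7986/0.9563 = 32 m s⁻¹

32 m s⁻¹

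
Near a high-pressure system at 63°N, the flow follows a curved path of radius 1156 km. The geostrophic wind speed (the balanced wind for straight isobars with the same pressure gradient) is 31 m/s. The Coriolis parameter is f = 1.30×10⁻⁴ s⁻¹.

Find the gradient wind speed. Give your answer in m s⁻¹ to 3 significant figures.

Around a high, pressure-gradient force acts outward with centrifugal, so Coriolis balances both:
fV = (1/ρ)|∂P/∂n| + V²/R  →  V² − fR·V + fR·V_g = 0
With fR = 1.30×10⁻⁴ × 1156×10³ m = 150 m/s:
V = [fR − √((fR)² − 4 fR V_g)]/2 = [150 − √(150² − 4×150×31)]/2 = 43.7 m/s
Supergeostrophic (V > V_g = 31 m/s), as expected around a high.

43.7 m s⁻¹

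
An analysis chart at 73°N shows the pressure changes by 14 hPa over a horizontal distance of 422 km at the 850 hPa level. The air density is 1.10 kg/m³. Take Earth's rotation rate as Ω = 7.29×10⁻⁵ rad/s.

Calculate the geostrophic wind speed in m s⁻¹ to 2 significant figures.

22 m s⁻¹

Coriolis parameter at 73°N:
f = 2Ω sin φ = 2 × 7.29×10⁻⁵ × sin 73° = 1.39×10⁻⁴ s⁻¹
Pressure gradient: |∂P/∂n| = 1400 Pa / 422000 m = 3.32×10⁻³ Pa/m
Geostrophic balance (pressure-gradient force = Coriolis force):
V_g = (1/(fρ)) |∂P/∂n| = 3.32×10⁻³ / (1.39×10⁻⁴ × 1.10) = 21.6 m/s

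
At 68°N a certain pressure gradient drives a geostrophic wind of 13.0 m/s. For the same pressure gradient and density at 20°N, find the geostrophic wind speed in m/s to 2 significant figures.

With the same pressure gradient and density, V_g ∝ 1/f ∝ 1/sin φ.
V₂ = V₁ · sin φ₁ / sin φ₂ = 13.0 × sin 68° / sin 20°
V₂ = 13.0 × 0.9272/0.3420 = 35 m/s

35 m/s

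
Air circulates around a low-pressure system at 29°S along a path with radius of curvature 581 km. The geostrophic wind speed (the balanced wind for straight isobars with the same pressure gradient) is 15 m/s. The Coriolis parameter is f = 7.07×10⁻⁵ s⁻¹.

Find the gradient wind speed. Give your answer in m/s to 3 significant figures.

11.7 m/s

Around a low, centrifugal force acts outward with Coriolis, so pressure-gradient force balances both:
(1/ρ)|∂P/∂n| = fV + V²/R  →  V² + fR·V − fR·V_g = 0
With fR = 7.07×10⁻⁵ × 581×10³ m = 41.1 m/s:
V = [−fR + √((fR)² + 4 fR V_g)]/2 = [−41.1 + √(41.1² + 4×41.1×15)]/2 = 11.7 m/s
Subgeostrophic (V < V_g = 15 m/s), as expected around a low.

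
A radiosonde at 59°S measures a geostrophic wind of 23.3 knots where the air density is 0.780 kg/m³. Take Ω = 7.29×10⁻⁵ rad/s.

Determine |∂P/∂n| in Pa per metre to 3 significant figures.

Coriolis parameter at 59°S:
f = 2Ω sin φ = 2 × 7.29×10⁻⁵ × sin 59° = 1.25×10⁻⁴ s⁻¹
Wind speed in SI: 23.3 knots = 12.0 m/s
Geostrophic balance rearranged: |∂P/∂n| = f ρ V_g
|∂P/∂n| = 1.25×10⁻⁴ × 0.780 × 12.0 = 1.17×10⁻³ Pa/m

1.17×10⁻³ Pa/m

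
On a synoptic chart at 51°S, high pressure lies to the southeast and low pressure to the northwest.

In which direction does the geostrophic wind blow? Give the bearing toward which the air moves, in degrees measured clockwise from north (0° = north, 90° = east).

The pressure-gradient force points toward the northwest (bearing 315°).
Geostrophic balance: in the Southern Hemisphere the Coriolis force deflects motion to the left, so the geostrophic wind blows 90° to the left of the pressure-gradient force (low pressure on the right).
Rotating 315° by 90° counterclockwise gives 225° — the wind blows toward the southwest.

225°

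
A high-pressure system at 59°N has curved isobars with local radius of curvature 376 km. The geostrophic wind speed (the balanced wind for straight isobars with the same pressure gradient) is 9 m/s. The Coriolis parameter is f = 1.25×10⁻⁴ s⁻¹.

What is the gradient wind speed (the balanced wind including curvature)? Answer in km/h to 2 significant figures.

44 km/h

Around a high, pressure-gradient force acts outward with centrifugal, so Coriolis balances both:
fV = (1/ρ)|∂P/∂n| + V²/R  →  V² − fR·V + fR·V_g = 0
With fR = 1.25×10⁻⁴ × 376×10³ m = 47.0 m/s:
V = [fR − √((fR)² − 4 fR V_g)]/2 = [47.0 − √(47.0² − 4×47.0×9)]/2 = 12.1 m/s
Supergeostrophic (V > V_g = 9 m/s), as expected around a high.
Converting: 12.1 m/s × 3.6 = 44 km/h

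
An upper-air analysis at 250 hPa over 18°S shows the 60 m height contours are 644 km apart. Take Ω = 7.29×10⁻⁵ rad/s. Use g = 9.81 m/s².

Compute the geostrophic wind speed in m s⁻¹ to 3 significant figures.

20.3 m s⁻¹

Coriolis parameter at 18°S:
f = 2Ω sin φ = 2 × 7.29×10⁻⁵ × sin 18° = 4.51×10⁻⁵ s⁻¹
Height gradient: |∂Z/∂n| = 60 m / 644000 m = 9.32×10⁻⁵
On a pressure surface, geostrophic balance gives V_g = (g/f)|∂Z/∂n|:
V_g = 9.81 × 9.32×10⁻⁵ / 4.51×10⁻⁵ = 20.3 m/s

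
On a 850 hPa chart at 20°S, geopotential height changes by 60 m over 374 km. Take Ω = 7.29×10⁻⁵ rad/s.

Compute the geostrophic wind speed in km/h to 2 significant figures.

110 km/h

Coriolis parameter at 20°S:
f = 2Ω sin φ = 2 × 7.29×10⁻⁵ × sin 20° = 4.99×10⁻⁵ s⁻¹
Height gradient: |∂Z/∂n| = 60 m / 374000 m = 1.60×10⁻⁴
On a pressure surface, geostrophic balance gives V_g = (g/f)|∂Z/∂n|:
V_g = 9.81 × 1.60×10⁻⁴ / 4.99×10⁻⁵ = 31.6 m/s
Converting: 31.6 m/s × 3.6 = 110 km/h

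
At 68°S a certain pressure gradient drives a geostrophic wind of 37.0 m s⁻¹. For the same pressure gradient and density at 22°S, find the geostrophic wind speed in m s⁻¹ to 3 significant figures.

91.6 m s⁻¹

With the same pressure gradient and density, V_g ∝ 1/f ∝ 1/sin φ.
V₂ = V₁ · sin φ₁ / sin φ₂ = 37.0 × sin 68° / sin 22°
V₂ = 37.0 × 0.9272/0.3746 = 91.6 m s⁻¹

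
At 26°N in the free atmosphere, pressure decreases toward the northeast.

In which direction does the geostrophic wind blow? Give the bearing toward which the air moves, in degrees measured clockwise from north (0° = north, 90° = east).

135°

The pressure-gradient force points toward the northeast (bearing 045°).
Geostrophic balance: in the Northern Hemisphere the Coriolis force deflects motion to the right, so the geostrophic wind blows 90° to the right of the pressure-gradient force (low pressure on the left).
Rotating 045° by 90° clockwise gives 135° — the wind blows toward the southeast.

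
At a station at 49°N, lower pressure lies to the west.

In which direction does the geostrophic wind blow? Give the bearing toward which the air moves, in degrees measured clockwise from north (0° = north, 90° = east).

000°

The pressure-gradient force points toward the west (bearing 270°).
Geostrophic balance: in the Northern Hemisphere the Coriolis force deflects motion to the right, so the geostrophic wind blows 90° to the right of the pressure-gradient force (low pressure on the left).
Rotating 270° by 90° clockwise gives 000° — the wind blows toward the north.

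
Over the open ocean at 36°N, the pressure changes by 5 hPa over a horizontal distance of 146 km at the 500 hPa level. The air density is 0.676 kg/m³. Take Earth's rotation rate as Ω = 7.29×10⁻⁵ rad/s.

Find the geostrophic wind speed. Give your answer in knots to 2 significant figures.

110 knots

Coriolis parameter at 36°N:
f = 2Ω sin φ = 2 × 7.29×10⁻⁵ × sin 36° = 8.57×10⁻⁵ s⁻¹
Pressure gradient: |∂P/∂n| = 500 Pa / 146000 m = 3.42×10⁻³ Pa/m
Geostrophic balance (pressure-gradient force = Coriolis force):
V_g = (1/(fρ)) |∂P/∂n| = 3.42×10⁻³ / (8.57×10⁻⁵ × 0.676) = 59.1 m/s
Converting: 59.1 m/s × 1.944 = 110 knots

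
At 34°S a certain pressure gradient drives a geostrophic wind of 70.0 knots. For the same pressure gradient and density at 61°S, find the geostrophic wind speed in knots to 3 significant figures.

With the same pressure gradient and density, V_g ∝ 1/f ∝ 1/sin φ.
V₂ = V₁ · sin φ₁ / sin φ₂ = 70.0 × sin 34° / sin 61°
V₂ = 70.0 × 0.5592/0.8746 = 44.8 knots

44.8 knots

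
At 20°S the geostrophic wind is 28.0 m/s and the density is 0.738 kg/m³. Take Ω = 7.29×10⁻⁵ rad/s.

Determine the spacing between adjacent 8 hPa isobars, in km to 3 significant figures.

Coriolis parameter at 20°S:
f = 2Ω sin φ = 2 × 7.29×10⁻⁵ × sin 20° = 4.99×10⁻⁵ s⁻¹
Geostrophic balance rearranged: |∂P/∂n| = f ρ V_g
|∂P/∂n| = 4.99×10⁻⁵ × 0.738 × 28.0 = 1.03×10⁻³ Pa/m
Isobar spacing: Δn = ΔP/|∂P/∂n| = 800 Pa / 1.03×10⁻³ Pa/m = 776366 m ≈ 776 km

776 km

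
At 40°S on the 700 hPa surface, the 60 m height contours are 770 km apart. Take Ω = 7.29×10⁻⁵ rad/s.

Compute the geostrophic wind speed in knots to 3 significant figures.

15.9 knots

Coriolis parameter at 40°S:
f = 2Ω sin φ = 2 × 7.29×10⁻⁵ × sin 40° = 9.37×10⁻⁵ s⁻¹
Height gradient: |∂Z/∂n| = 60 m / 770000 m = 7.79×10⁻⁵
On a pressure surface, geostrophic balance gives V_g = (g/f)|∂Z/∂n|:
V_g = 9.81 × 7.79×10⁻⁵ / 9.37×10⁻⁵ = 8.16 m/s
Converting: 8.16 m/s × 1.944 = 15.9 knots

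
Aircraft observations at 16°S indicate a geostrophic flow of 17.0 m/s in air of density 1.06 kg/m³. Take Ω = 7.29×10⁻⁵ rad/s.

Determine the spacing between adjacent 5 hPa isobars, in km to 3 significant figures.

Coriolis parameter at 16°S:
f = 2Ω sin φ = 2 × 7.29×10⁻⁵ × sin 16° = 4.02×10⁻⁵ s⁻¹
Geostrophic balance rearranged: |∂P/∂n| = f ρ V_g
|∂P/∂n| = 4.02×10⁻⁵ × 1.06 × 17.0 = 7.24×10⁻⁴ Pa/m
Isobar spacing: Δn = ΔP/|∂P/∂n| = 500 Pa / 7.24×10⁻⁴ Pa/m = 690430 m ≈ 690 km

690 km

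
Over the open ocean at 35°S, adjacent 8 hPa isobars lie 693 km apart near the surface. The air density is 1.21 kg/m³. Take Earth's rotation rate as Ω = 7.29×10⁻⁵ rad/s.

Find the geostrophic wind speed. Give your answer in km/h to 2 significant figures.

Coriolis parameter at 35°S:
f = 2Ω sin φ = 2 × 7.29×10⁻⁵ × sin 35° = 8.36×10⁻⁵ s⁻¹
Pressure gradient: |∂P/∂n| = 800 Pa / 693000 m = 1.15×10⁻³ Pa/m
Geostrophic balance (pressure-gradient force = Coriolis force):
V_g = (1/(fρ)) |∂P/∂n| = 1.15×10⁻³ / (8.36×10⁻⁵ × 1.21) = 11.4 m/s
Converting: 11.4 m/s × 3.6 = 41 km/h

41 km/h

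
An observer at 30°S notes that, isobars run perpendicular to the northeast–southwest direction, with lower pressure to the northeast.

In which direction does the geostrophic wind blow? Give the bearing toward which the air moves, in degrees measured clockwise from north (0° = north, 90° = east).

The pressure-gradient force points toward the northeast (bearing 045°).
Geostrophic balance: in the Southern Hemisphere the Coriolis force deflects motion to the left, so the geostrophic wind blows 90° to the left of the pressure-gradient force (low pressure on the right).
Rotating 045° by 90° counterclockwise gives 315° — the wind blows toward the northwest.

315°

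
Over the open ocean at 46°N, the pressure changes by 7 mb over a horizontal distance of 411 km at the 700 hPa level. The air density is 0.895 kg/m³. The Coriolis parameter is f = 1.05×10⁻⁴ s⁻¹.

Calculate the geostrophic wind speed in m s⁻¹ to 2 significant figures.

Pressure gradient: |∂P/∂n| = 700 Pa / 411000 m = 1.70×10⁻³ Pa/m
Geostrophic balance (pressure-gradient force = Coriolis force):
V_g = (1/(fρ)) |∂P/∂n| = 1.70×10⁻³ / (1.05×10⁻⁴ × 0.895) = 18.1 m/s

18 m s⁻¹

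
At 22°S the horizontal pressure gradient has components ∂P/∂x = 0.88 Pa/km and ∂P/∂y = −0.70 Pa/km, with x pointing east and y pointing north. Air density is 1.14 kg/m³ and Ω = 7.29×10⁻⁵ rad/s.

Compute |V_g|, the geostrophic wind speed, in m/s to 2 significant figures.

18 m/s

Coriolis parameter at 22°S:
f = 2Ω sin φ = 2 × 7.29×10⁻⁵ × sin 22° = 5.46×10⁻⁵ s⁻¹
In the Southern Hemisphere f is negative: f = −5.46×10⁻⁵ s⁻¹.
Component geostrophic relations (x east, y north):
u_g = −(1/(fρ)) ∂P/∂y,  v_g = (1/(fρ)) ∂P/∂x
u_g = −(−0.70×10⁻³)/(−5.46×10⁻⁵ × 1.14) = −11.2 m/s;  v_g = (0.88×10⁻³)/(−5.46×10⁻⁵ × 1.14) = −14.1 m/s
|V_g| = √(u_g² + v_g²) = 18.1 m/s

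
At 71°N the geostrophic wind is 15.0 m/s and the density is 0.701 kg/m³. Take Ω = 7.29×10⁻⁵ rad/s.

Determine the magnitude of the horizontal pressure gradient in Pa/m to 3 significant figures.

Coriolis parameter at 71°N:
f = 2Ω sin φ = 2 × 7.29×10⁻⁵ × sin 71° = 1.38×10⁻⁴ s⁻¹
Geostrophic balance rearranged: |∂P/∂n| = f ρ V_g
|∂P/∂n| = 1.38×10⁻⁴ × 0.701 × 15.0 = 1.45×10⁻³ Pa/m

1.45×10⁻³ Pa/m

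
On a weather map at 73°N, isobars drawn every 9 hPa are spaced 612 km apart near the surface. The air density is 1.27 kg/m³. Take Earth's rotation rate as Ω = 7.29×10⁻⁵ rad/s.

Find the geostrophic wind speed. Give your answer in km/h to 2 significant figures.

30 km/h

Coriolis parameter at 73°N:
f = 2Ω sin φ = 2 × 7.29×10⁻⁵ × sin 73° = 1.39×10⁻⁴ s⁻¹
Pressure gradient: |∂P/∂n| = 900 Pa / 612000 m = 1.47×10⁻³ Pa/m
Geostrophic balance (pressure-gradient force = Coriolis force):
V_g = (1/(fρ)) |∂P/∂n| = 1.47×10⁻³ / (1.39×10⁻⁴ × 1.27) = 8.30 m/s
Converting: 8.30 m/s × 3.6 = 30 km/h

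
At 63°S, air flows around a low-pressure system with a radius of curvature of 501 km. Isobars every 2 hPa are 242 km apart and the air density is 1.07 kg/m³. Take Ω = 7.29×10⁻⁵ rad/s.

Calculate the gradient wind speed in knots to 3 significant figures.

Coriolis parameter at 63°S:
f = 2Ω sin φ = 2 × 7.29×10⁻⁵ × sin 63° = 1.30×10⁻⁴ s⁻¹
Pressure gradient: |∂P/∂n| = 200 Pa / 242000 m = 8.26×10⁻⁴ Pa/m
Geostrophic speed: V_g = |∂P/∂n|/(fρ) = 8.26×10⁻⁴/(1.30×10⁻⁴ × 1.07) = 5.95 m/s
Around a low, centrifugal force acts outward with Coriolis, so pressure-gradient force balances both:
(1/ρ)|∂P/∂n| = fV + V²/R  →  V² + fR·V − fR·V_g = 0
With fR = 1.30×10⁻⁴ × 501×10³ m = 65.1 m/s:
V = [−fR + √((fR)² + 4 fR V_g)]/2 = [−65.1 + √(65.1² + 4×65.1×5.95)]/2 = 5.48 m/s
Subgeostrophic (V < V_g = 5.95 m/s), as expected around a low.
Converting: 5.48 m/s × 1.944 = 10.7 knots

10.7 knots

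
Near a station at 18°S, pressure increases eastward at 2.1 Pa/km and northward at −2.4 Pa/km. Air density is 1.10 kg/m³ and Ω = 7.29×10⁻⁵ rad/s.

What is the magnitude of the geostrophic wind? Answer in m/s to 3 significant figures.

Coriolis parameter at 18°S:
f = 2Ω sin φ = 2 × 7.29×10⁻⁵ × sin 18° = 4.51×10⁻⁵ s⁻¹
In the Southern Hemisphere f is negative: f = −4.51×10⁻⁵ s⁻¹.
Component geostrophic relations (x east, y north):
u_g = −(1/(fρ)) ∂P/∂y,  v_g = (1/(fρ)) ∂P/∂x
u_g = −(−2.4×10⁻³)/(−4.51×10⁻⁵ × 1.10) = −48.4 m/s;  v_g = (2.1×10⁻³)/(−4.51×10⁻⁵ × 1.10) = −42.4 m/s
|V_g| = √(u_g² + v_g²) = 64.3 m/s

64.3 m/s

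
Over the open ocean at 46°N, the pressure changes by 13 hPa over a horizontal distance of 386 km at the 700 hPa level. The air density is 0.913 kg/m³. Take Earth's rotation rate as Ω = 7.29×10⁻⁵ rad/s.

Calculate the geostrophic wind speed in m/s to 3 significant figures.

35.2 m/s

Coriolis parameter at 46°N:
f = 2Ω sin φ = 2 × 7.29×10⁻⁵ × sin 46° = 1.05×10⁻⁴ s⁻¹
Pressure gradient: |∂P/∂n| = 1300 Pa / 386000 m = 3.37×10⁻³ Pa/m
Geostrophic balance (pressure-gradient force = Coriolis force):
V_g = (1/(fρ)) |∂P/∂n| = 3.37×10⁻³ / (1.05×10⁻⁴ × 0.913) = 35.2 m/s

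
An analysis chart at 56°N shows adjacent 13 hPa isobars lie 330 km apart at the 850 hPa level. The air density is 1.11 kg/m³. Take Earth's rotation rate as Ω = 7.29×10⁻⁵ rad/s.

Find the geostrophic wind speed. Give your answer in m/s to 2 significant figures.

29 m/s

Coriolis parameter at 56°N:
f = 2Ω sin φ = 2 × 7.29×10⁻⁵ × sin 56° = 1.21×10⁻⁴ s⁻¹
Pressure gradient: |∂P/∂n| = 1300 Pa / 330000 m = 3.94×10⁻³ Pa/m
Geostrophic balance (pressure-gradient force = Coriolis force):
V_g = (1/(fρ)) |∂P/∂n| = 3.94×10⁻³ / (1.21×10⁻⁴ × 1.11) = 29.4 m/s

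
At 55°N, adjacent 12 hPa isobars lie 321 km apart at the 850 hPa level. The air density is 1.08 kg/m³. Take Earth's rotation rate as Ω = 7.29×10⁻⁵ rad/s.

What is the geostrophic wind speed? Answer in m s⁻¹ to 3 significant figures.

29.0 m s⁻¹

Coriolis parameter at 55°N:
f = 2Ω sin φ = 2 × 7.29×10⁻⁵ × sin 55° = 1.19×10⁻⁴ s⁻¹
Pressure gradient: |∂P/∂n| = 1200 Pa / 321000 m = 3.74×10⁻³ Pa/m
Geostrophic balance (pressure-gradient force = Coriolis force):
V_g = (1/(fρ)) |∂P/∂n| = 3.74×10⁻³ / (1.19×10⁻⁴ × 1.08) = 29.0 m/s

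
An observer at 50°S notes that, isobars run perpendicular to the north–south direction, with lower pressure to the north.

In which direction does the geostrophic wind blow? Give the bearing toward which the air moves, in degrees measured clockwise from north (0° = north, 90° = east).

The pressure-gradient force points toward the north (bearing 000°).
Geostrophic balance: in the Southern Hemisphere the Coriolis force deflects motion to the left, so the geostrophic wind blows 90° to the left of the pressure-gradient force (low pressure on the right).
Rotating 000° by 90° counterclockwise gives 270° — the wind blows toward the west.

270°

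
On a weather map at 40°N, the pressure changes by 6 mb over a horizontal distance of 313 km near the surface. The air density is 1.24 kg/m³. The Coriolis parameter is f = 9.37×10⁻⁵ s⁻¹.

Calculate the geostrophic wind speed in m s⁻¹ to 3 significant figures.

Pressure gradient: |∂P/∂n| = 600 Pa / 313000 m = 1.92×10⁻³ Pa/m
Geostrophic balance (pressure-gradient force = Coriolis force):
V_g = (1/(fρ)) |∂P/∂n| = 1.92×10⁻³ / (9.37×10⁻⁵ × 1.24) = 16.5 m/s

16.5 m s⁻¹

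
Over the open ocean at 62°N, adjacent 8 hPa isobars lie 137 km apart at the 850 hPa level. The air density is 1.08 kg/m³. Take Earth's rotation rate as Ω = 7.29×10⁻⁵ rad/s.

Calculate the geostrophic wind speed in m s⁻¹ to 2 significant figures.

Coriolis parameter at 62°N:
f = 2Ω sin φ = 2 × 7.29×10⁻⁵ × sin 62° = 1.29×10⁻⁴ s⁻¹
Pressure gradient: |∂P/∂n| = 800 Pa / 137000 m = 5.84×10⁻³ Pa/m
Geostrophic balance (pressure-gradient force = Coriolis force):
V_g = (1/(fρ)) |∂P/∂n| = 5.84×10⁻³ / (1.29×10⁻⁴ × 1.08) = 42.0 m/s

42 m s⁻¹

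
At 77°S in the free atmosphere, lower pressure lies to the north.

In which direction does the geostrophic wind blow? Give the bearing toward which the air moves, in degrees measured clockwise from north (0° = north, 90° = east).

270°

The pressure-gradient force points toward the north (bearing 000°).
Geostrophic balance: in the Southern Hemisphere the Coriolis force deflects motion to the left, so the geostrophic wind blows 90° to the left of the pressure-gradient force (low pressure on the right).
Rotating 000° by 90° counterclockwise gives 270° — the wind blows toward the west.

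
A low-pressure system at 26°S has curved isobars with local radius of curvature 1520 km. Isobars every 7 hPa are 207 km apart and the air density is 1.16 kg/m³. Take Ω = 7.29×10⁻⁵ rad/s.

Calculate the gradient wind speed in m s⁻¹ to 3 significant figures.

33.8 m s⁻¹

Coriolis parameter at 26°S:
f = 2Ω sin φ = 2 × 7.29×10⁻⁵ × sin 26° = 6.39×10⁻⁵ s⁻¹
Pressure gradient: |∂P/∂n| = 700 Pa / 207000 m = 3.38×10⁻³ Pa/m
Geostrophic speed: V_g = |∂P/∂n|/(fρ) = 3.38×10⁻³/(6.39×10⁻⁵ × 1.16) = 45.6 m/s
Around a low, centrifugal force acts outward with Coriolis, so pressure-gradient force balances both:
(1/ρ)|∂P/∂n| = fV + V²/R  →  V² + fR·V − fR·V_g = 0
With fR = 6.39×10⁻⁵ × 1520×10³ m = 97.2 m/s:
V = [−fR + √((fR)² + 4 fR V_g)]/2 = [−97.2 + √(97.2² + 4×97.2×45.6)]/2 = 33.8 m/s
Subgeostrophic (V < V_g = 45.6 m/s), as expected around a low.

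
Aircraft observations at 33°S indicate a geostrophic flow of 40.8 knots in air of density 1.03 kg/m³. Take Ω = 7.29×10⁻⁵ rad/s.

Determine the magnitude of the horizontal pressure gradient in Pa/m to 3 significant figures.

1.72×10⁻³ Pa/m

Coriolis parameter at 33°S:
f = 2Ω sin φ = 2 × 7.29×10⁻⁵ × sin 33° = 7.94×10⁻⁵ s⁻¹
Wind speed in SI: 40.8 knots = 21.0 m/s
Geostrophic balance rearranged: |∂P/∂n| = f ρ V_g
|∂P/∂n| = 7.94×10⁻⁵ × 1.03 × 21.0 = 1.72×10⁻³ Pa/m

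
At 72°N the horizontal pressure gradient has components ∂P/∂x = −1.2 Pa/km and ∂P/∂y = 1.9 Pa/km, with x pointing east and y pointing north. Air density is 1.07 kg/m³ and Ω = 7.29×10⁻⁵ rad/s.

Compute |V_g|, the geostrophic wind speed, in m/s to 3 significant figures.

Coriolis parameter at 72°N:
f = 2Ω sin φ = 2 × 7.29×10⁻⁵ × sin 72° = 1.39×10⁻⁴ s⁻¹
Component geostrophic relations (x east, y north):
u_g = −(1/(fρ)) ∂P/∂y,  v_g = (1/(fρ)) ∂P/∂x
u_g = −(1.9×10⁻³)/(1.39×10⁻⁴ × 1.07) = −12.8 m/s;  v_g = (−1.2×10⁻³)/(1.39×10⁻⁴ × 1.07) = −8.09 m/s
|V_g| = √(u_g² + v_g²) = 15.1 m/s

15.1 m/s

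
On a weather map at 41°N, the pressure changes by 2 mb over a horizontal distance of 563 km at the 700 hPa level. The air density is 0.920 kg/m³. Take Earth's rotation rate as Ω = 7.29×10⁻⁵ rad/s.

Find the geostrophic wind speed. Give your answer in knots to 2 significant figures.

Coriolis parameter at 41°N:
f = 2Ω sin φ = 2 × 7.29×10⁻⁵ × sin 41° = 9.57×10⁻⁵ s⁻¹
Pressure gradient: |∂P/∂n| = 200 Pa / 563000 m = 3.55×10⁻⁴ Pa/m
Geostrophic balance (pressure-gradient force = Coriolis force):
V_g = (1/(fρ)) |∂P/∂n| = 3.55×10⁻⁴ / (9.57×10⁻⁵ × 0.920) = 4.04 m/s
Converting: 4.04 m/s × 1.944 = 7.8 knots

7.8 knots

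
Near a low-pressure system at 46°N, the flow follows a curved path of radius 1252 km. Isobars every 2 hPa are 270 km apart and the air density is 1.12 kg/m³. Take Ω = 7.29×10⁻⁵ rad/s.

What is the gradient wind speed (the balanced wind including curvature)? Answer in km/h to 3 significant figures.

21.7 km/h

Coriolis parameter at 46°N:
f = 2Ω sin φ = 2 × 7.29×10⁻⁵ × sin 46° = 1.05×10⁻⁴ s⁻¹
Pressure gradient: |∂P/∂n| = 200 Pa / 270000 m = 7.41×10⁻⁴ Pa/m
Geostrophic speed: V_g = |∂P/∂n|/(fρ) = 7.41×10⁻⁴/(1.05×10⁻⁴ × 1.12) = 6.31 m/s
Around a low, centrifugal force acts outward with Coriolis, so pressure-gradient force balances both:
(1/ρ)|∂P/∂n| = fV + V²/R  →  V² + fR·V − fR·V_g = 0
With fR = 1.05×10⁻⁴ × 1252×10³ m = 131 m/s:
V = [−fR + √((fR)² + 4 fR V_g)]/2 = [−131 + √(131² + 4×131×6.31)]/2 = 6.03 m/s
Subgeostrophic (V < V_g = 6.31 m/s), as expected around a low.
Converting: 6.03 m/s × 3.6 = 21.7 km/h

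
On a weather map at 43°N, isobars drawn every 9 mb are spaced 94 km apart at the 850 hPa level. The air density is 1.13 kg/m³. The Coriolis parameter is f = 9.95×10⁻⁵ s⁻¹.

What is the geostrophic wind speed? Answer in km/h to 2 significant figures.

Pressure gradient: |∂P/∂n| = 900 Pa / 94000 m = 9.57×10⁻³ Pa/m
Geostrophic balance (pressure-gradient force = Coriolis force):
V_g = (1/(fρ)) |∂P/∂n| = 9.57×10⁻³ / (9.95×10⁻⁵ × 1.13) = 85.2 m/s
Converting: 85.2 m/s × 3.6 = 310 km/h

310 km/h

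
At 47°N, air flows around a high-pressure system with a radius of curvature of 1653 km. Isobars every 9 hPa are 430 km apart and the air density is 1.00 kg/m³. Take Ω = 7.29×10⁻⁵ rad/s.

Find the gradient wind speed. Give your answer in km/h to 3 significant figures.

Coriolis parameter at 47°N:
f = 2Ω sin φ = 2 × 7.29×10⁻⁵ × sin 47° = 1.07×10⁻⁴ s⁻¹
Pressure gradient: |∂P/∂n| = 900 Pa / 430000 m = 2.09×10⁻³ Pa/m
Geostrophic speed: V_g = |∂P/∂n|/(fρ) = 2.09×10⁻³/(1.07×10⁻⁴ × 1.00) = 19.6 m/s
Around a high, pressure-gradient force acts outward with centrifugal, so Coriolis balances both:
fV = (1/ρ)|∂P/∂n| + V²/R  →  V² − fR·V + fR·V_g = 0
With fR = 1.07×10⁻⁴ × 1653×10³ m = 176 m/s:
V = [fR − √((fR)² − 4 fR V_g)]/2 = [176 − √(176² − 4×176×19.6)]/2 = 22.5 m/s
Supergeostrophic (V > V_g = 19.6 m/s), as expected around a high.
Converting: 22.5 m/s × 3.6 = 81.0 km/h

81.0 km/h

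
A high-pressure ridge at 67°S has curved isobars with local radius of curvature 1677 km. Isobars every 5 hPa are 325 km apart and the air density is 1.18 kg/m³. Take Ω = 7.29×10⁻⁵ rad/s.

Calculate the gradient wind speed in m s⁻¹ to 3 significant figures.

Coriolis parameter at 67°S:
f = 2Ω sin φ = 2 × 7.29×10⁻⁵ × sin 67° = 1.34×10⁻⁴ s⁻¹
Pressure gradient: |∂P/∂n| = 500 Pa / 325000 m = 1.54×10⁻³ Pa/m
Geostrophic speed: V_g = |∂P/∂n|/(fρ) = 1.54×10⁻³/(1.34×10⁻⁴ × 1.18) = 9.71 m/s
Around a high, pressure-gradient force acts outward with centrifugal, so Coriolis balances both:
fV = (1/ρ)|∂P/∂n| + V²/R  →  V² − fR·V + fR·V_g = 0
With fR = 1.34×10⁻⁴ × 1677×10³ m = 225 m/s:
V = [fR − √((fR)² − 4 fR V_g)]/2 = [225 − √(225² − 4×225×9.71)]/2 = 10.2 m/s
Supergeostrophic (V > V_g = 9.71 m/s), as expected around a high.

10.2 m s⁻¹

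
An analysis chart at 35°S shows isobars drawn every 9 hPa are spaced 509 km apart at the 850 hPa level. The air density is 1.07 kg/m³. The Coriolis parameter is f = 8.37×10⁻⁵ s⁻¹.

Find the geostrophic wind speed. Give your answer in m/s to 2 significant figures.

20 m/s

Pressure gradient: |∂P/∂n| = 900 Pa / 509000 m = 1.77×10⁻³ Pa/m
Geostrophic balance (pressure-gradient force = Coriolis force):
V_g = (1/(fρ)) |∂P/∂n| = 1.77×10⁻³ / (8.37×10⁻⁵ × 1.07) = 19.7 m/s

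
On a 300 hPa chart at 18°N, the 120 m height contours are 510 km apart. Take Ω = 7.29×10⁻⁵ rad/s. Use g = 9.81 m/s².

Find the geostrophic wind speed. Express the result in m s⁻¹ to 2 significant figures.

51 m s⁻¹

Coriolis parameter at 18°N:
f = 2Ω sin φ = 2 × 7.29×10⁻⁵ × sin 18° = 4.51×10⁻⁵ s⁻¹
Height gradient: |∂Z/∂n| = 120 m / 510000 m = 2.35×10⁻⁴
On a pressure surface, geostrophic balance gives V_g = (g/f)|∂Z/∂n|:
V_g = 9.81 × 2.35×10⁻⁴ / 4.51×10⁻⁵ = 51.2 m/s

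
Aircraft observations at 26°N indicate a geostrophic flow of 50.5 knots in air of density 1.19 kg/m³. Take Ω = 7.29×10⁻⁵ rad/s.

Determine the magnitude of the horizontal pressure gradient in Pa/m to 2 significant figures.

Coriolis parameter at 26°N:
f = 2Ω sin φ = 2 × 7.29×10⁻⁵ × sin 26° = 6.39×10⁻⁵ s⁻¹
Wind speed in SI: 50.5 knots = 26.0 m/s
Geostrophic balance rearranged: |∂P/∂n| = f ρ V_g
|∂P/∂n| = 6.39×10⁻⁵ × 1.19 × 26.0 = 1.98×10⁻³ Pa/m

2.0×10⁻³ Pa/m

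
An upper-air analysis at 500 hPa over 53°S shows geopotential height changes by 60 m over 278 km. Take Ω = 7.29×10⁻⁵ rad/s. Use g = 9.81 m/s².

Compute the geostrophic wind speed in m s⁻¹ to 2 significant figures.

Coriolis parameter at 53°S:
f = 2Ω sin φ = 2 × 7.29×10⁻⁵ × sin 53° = 1.16×10⁻⁴ s⁻¹
Height gradient: |∂Z/∂n| = 60 m / 278000 m = 2.16×10⁻⁴
On a pressure surface, geostrophic balance gives V_g = (g/f)|∂Z/∂n|:
V_g = 9.81 × 2.16×10⁻⁴ / 1.16×10⁻⁴ = 18.2 m/s

18 m s⁻¹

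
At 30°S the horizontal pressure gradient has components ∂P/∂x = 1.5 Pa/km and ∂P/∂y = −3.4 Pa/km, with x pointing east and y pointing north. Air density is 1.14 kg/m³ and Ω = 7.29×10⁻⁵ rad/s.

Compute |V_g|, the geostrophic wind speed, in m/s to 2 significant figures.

Coriolis parameter at 30°S:
f = 2Ω sin φ = 2 × 7.29×10⁻⁵ × sin 30° = 7.29×10⁻⁵ s⁻¹
In the Southern Hemisphere f is negative: f = −7.29×10⁻⁵ s⁻¹.
Component geostrophic relations (x east, y north):
u_g = −(1/(fρ)) ∂P/∂y,  v_g = (1/(fρ)) ∂P/∂x
u_g = −(−3.4×10⁻³)/(−7.29×10⁻⁵ × 1.14) = −40.9 m/s;  v_g = (1.5×10⁻³)/(−7.29×10⁻⁵ × 1.14) = −18.0 m/s
|V_g| = √(u_g² + v_g²) = 44.7 m/s

45 m/s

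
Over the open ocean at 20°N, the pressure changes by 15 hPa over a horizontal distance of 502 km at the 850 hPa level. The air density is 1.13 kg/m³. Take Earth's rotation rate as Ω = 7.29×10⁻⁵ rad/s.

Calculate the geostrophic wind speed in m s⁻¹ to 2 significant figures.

53 m s⁻¹

Coriolis parameter at 20°N:
f = 2Ω sin φ = 2 × 7.29×10⁻⁵ × sin 20° = 4.99×10⁻⁵ s⁻¹
Pressure gradient: |∂P/∂n| = 1500 Pa / 502000 m = 2.99×10⁻³ Pa/m
Geostrophic balance (pressure-gradient force = Coriolis force):
V_g = (1/(fρ)) |∂P/∂n| = 2.99×10⁻³ / (4.99×10⁻⁵ × 1.13) = 53.0 m/s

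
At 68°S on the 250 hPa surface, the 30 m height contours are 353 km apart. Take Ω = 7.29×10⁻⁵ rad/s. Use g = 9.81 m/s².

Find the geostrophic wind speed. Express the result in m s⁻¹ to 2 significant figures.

6.2 m s⁻¹

Coriolis parameter at 68°S:
f = 2Ω sin φ = 2 × 7.29×10⁻⁵ × sin 68° = 1.35×10⁻⁴ s⁻¹
Height gradient: |∂Z/∂n| = 30 m / 353000 m = 8.50×10⁻⁵
On a pressure surface, geostrophic balance gives V_g = (g/f)|∂Z/∂n|:
V_g = 9.81 × 8.50×10⁻⁵ / 1.35×10⁻⁴ = 6.17 m/s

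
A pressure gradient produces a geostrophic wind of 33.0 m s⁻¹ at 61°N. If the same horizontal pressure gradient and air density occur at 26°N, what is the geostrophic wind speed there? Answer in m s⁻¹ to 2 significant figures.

66 m s⁻¹

With the same pressure gradient and density, V_g ∝ 1/f ∝ 1/sin φ.
V₂ = V₁ · sin φ₁ / sin φ₂ = 33.0 × sin 61° / sin 26°
V₂ = 33.0 × 0.8746/0.4384 = 66 m s⁻¹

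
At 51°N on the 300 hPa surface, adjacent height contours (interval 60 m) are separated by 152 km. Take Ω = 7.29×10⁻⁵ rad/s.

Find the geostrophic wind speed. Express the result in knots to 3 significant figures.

66.4 knots

Coriolis parameter at 51°N:
f = 2Ω sin φ = 2 × 7.29×10⁻⁵ × sin 51° = 1.13×10⁻⁴ s⁻¹
Height gradient: |∂Z/∂n| = 60 m / 152000 m = 3.95×10⁻⁴
On a pressure surface, geostrophic balance gives V_g = (g/f)|∂Z/∂n|:
V_g = 9.81 × 3.95×10⁻⁴ / 1.13×10⁻⁴ = 34.2 m/s
Converting: 34.2 m/s × 1.944 = 66.4 knots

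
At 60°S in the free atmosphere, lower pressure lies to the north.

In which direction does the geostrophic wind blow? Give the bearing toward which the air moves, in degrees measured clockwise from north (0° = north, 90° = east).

270°

The pressure-gradient force points toward the north (bearing 000°).
Geostrophic balance: in the Southern Hemisphere the Coriolis force deflects motion to the left, so the geostrophic wind blows 90° to the left of the pressure-gradient force (low pressure on the right).
Rotating 000° by 90° counterclockwise gives 270° — the wind blows toward the west.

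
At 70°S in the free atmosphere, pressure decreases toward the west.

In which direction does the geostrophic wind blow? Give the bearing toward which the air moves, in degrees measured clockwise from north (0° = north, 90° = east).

180°

The pressure-gradient force points toward the west (bearing 270°).
Geostrophic balance: in the Southern Hemisphere the Coriolis force deflects motion to the left, so the geostrophic wind blows 90° to the left of the pressure-gradient force (low pressure on the right).
Rotating 270° by 90° counterclockwise gives 180° — the wind blows toward the south.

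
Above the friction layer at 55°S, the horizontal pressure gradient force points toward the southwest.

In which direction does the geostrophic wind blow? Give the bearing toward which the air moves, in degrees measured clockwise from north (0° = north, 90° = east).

The pressure-gradient force points toward the southwest (bearing 225°).
Geostrophic balance: in the Southern Hemisphere the Coriolis force deflects motion to the left, so the geostrophic wind blows 90° to the left of the pressure-gradient force (low pressure on the right).
Rotating 225° by 90° counterclockwise gives 135° — the wind blows toward the southeast.

135°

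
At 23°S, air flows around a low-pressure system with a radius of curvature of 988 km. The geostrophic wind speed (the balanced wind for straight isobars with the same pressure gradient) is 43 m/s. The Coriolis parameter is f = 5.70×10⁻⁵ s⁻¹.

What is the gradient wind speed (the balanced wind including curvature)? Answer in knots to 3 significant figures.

55.5 knots

Around a low, centrifugal force acts outward with Coriolis, so pressure-gradient force balances both:
(1/ρ)|∂P/∂n| = fV + V²/R  →  V² + fR·V − fR·V_g = 0
With fR = 5.70×10⁻⁵ × 988×10³ m = 56.3 m/s:
V = [−fR + √((fR)² + 4 fR V_g)]/2 = [−56.3 + √(56.3² + 4×56.3×43)]/2 = 28.5 m/s
Subgeostrophic (V < V_g = 43 m/s), as expected around a low.
Converting: 28.5 m/s × 1.944 = 55.5 knots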